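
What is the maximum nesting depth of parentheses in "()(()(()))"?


Input: "()(()(()))"
Tracking depth:
  Position 0 '(': depth becomes 1
  Position 1 ')': depth becomes 0
  Position 2 '(': depth becomes 1
  Position 3 '(': depth becomes 2
  Position 4 ')': depth becomes 1
  Position 5 '(': depth becomes 2
  Position 6 '(': depth becomes 3
  Position 7 ')': depth becomes 2
  Position 8 ')': depth becomes 1
  Position 9 ')': depth becomes 0
Maximum depth reached: 3

3


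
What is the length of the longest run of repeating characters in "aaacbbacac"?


Input: "aaacbbacac"
Scanning for longest run:
  Position 1 ('a'): continues run of 'a', length=2
  Position 2 ('a'): continues run of 'a', length=3
  Position 3 ('c'): new char, reset run to 1
  Position 4 ('b'): new char, reset run to 1
  Position 5 ('b'): continues run of 'b', length=2
  Position 6 ('a'): new char, reset run to 1
  Position 7 ('c'): new char, reset run to 1
  Position 8 ('a'): new char, reset run to 1
  Position 9 ('c'): new char, reset run to 1
Longest run: 'a' with length 3

3


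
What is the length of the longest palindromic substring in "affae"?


Input: "affae"
Checking substrings for palindromes:
  [0:4] "affa" (len 4) => palindrome
  [1:3] "ff" (len 2) => palindrome
Longest palindromic substring: "affa" with length 4

4


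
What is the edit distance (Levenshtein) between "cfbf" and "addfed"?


Computing edit distance: "cfbf" -> "addfed"
DP table:
           a    d    d    f    e    d
      0    1    2    3    4    5    6
  c   1    1    2    3    4    5    6
  f   2    2    2    3    3    4    5
  b   3    3    3    3    4    4    5
  f   4    4    4    4    3    4    5
Edit distance = dp[4][6] = 5

5


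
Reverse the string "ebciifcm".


Input: ebciifcm
Reading characters right to left:
  Position 7: 'm'
  Position 6: 'c'
  Position 5: 'f'
  Position 4: 'i'
  Position 3: 'i'
  Position 2: 'c'
  Position 1: 'b'
  Position 0: 'e'
Reversed: mcfiicbe

mcfiicbe


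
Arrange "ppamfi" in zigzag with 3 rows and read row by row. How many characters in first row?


Zigzag "ppamfi" into 3 rows:
Placing characters:
  'p' => row 0
  'p' => row 1
  'a' => row 2
  'm' => row 1
  'f' => row 0
  'i' => row 1
Rows:
  Row 0: "pf"
  Row 1: "pmi"
  Row 2: "a"
First row length: 2

2


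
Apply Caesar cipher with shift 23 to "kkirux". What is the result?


Caesar cipher: shift "kkirux" by 23
  'k' (pos 10) + 23 = pos 7 = 'h'
  'k' (pos 10) + 23 = pos 7 = 'h'
  'i' (pos 8) + 23 = pos 5 = 'f'
  'r' (pos 17) + 23 = pos 14 = 'o'
  'u' (pos 20) + 23 = pos 17 = 'r'
  'x' (pos 23) + 23 = pos 20 = 'u'
Result: hhforu

hhforu


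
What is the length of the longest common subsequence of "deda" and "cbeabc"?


LCS of "deda" and "cbeabc"
DP table:
           c    b    e    a    b    c
      0    0    0    0    0    0    0
  d   0    0    0    0    0    0    0
  e   0    0    0    1    1    1    1
  d   0    0    0    1    1    1    1
  a   0    0    0    1    2    2    2
LCS length = dp[4][6] = 2

2


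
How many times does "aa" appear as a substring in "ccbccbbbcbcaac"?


Searching for "aa" in "ccbccbbbcbcaac"
Scanning each position:
  Position 0: "cc" => no
  Position 1: "cb" => no
  Position 2: "bc" => no
  Position 3: "cc" => no
  Position 4: "cb" => no
  Position 5: "bb" => no
  Position 6: "bb" => no
  Position 7: "bc" => no
  Position 8: "cb" => no
  Position 9: "bc" => no
  Position 10: "ca" => no
  Position 11: "aa" => MATCH
  Position 12: "ac" => no
Total occurrences: 1

1


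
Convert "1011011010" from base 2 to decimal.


Input: "1011011010" in base 2
Positional expansion:
  Digit '1' (value 1) x 2^9 = 512
  Digit '0' (value 0) x 2^8 = 0
  Digit '1' (value 1) x 2^7 = 128
  Digit '1' (value 1) x 2^6 = 64
  Digit '0' (value 0) x 2^5 = 0
  Digit '1' (value 1) x 2^4 = 16
  Digit '1' (value 1) x 2^3 = 8
  Digit '0' (value 0) x 2^2 = 0
  Digit '1' (value 1) x 2^1 = 2
  Digit '0' (value 0) x 2^0 = 0
Sum = 730

730


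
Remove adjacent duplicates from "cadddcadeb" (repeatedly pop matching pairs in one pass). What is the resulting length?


Input: cadddcadeb
Stack-based adjacent duplicate removal:
  Read 'c': push. Stack: c
  Read 'a': push. Stack: ca
  Read 'd': push. Stack: cad
  Read 'd': matches stack top 'd' => pop. Stack: ca
  Read 'd': push. Stack: cad
  Read 'c': push. Stack: cadc
  Read 'a': push. Stack: cadca
  Read 'd': push. Stack: cadcad
  Read 'e': push. Stack: cadcade
  Read 'b': push. Stack: cadcadeb
Final stack: "cadcadeb" (length 8)

8


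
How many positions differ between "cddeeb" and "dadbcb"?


Comparing "cddeeb" and "dadbcb" position by position:
  Position 0: 'c' vs 'd' => DIFFER
  Position 1: 'd' vs 'a' => DIFFER
  Position 2: 'd' vs 'd' => same
  Position 3: 'e' vs 'b' => DIFFER
  Position 4: 'e' vs 'c' => DIFFER
  Position 5: 'b' vs 'b' => same
Positions that differ: 4

4


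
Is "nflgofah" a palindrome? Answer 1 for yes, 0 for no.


Input: nflgofah
Reversed: hafoglfn
  Compare pos 0 ('n') with pos 7 ('h'): MISMATCH
  Compare pos 1 ('f') with pos 6 ('a'): MISMATCH
  Compare pos 2 ('l') with pos 5 ('f'): MISMATCH
  Compare pos 3 ('g') with pos 4 ('o'): MISMATCH
Result: not a palindrome

0


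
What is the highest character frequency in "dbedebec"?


Input: dbedebec
Character counts:
  'b': 2
  'c': 1
  'd': 2
  'e': 3
Maximum frequency: 3

3


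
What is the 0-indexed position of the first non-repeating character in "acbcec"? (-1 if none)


Input: acbcec
Character frequencies:
  'a': 1
  'b': 1
  'c': 3
  'e': 1
Scanning left to right for freq == 1:
  Position 0 ('a'): unique! => answer = 0

0


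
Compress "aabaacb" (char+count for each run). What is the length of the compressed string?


Input: aabaacb
Runs:
  'a' x 2 => "a2"
  'b' x 1 => "b1"
  'a' x 2 => "a2"
  'c' x 1 => "c1"
  'b' x 1 => "b1"
Compressed: "a2b1a2c1b1"
Compressed length: 10

10


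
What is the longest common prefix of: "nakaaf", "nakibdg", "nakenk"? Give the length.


Words: nakaaf, nakibdg, nakenk
  Position 0: all 'n' => match
  Position 1: all 'a' => match
  Position 2: all 'k' => match
  Position 3: ('a', 'i', 'e') => mismatch, stop
LCP = "nak" (length 3)

3


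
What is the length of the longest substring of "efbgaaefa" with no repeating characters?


Input: "efbgaaefa"
Sliding window (track last position of each char):
  Position 0 ('e'): window [0,0] length 1 -- new best
  Position 1 ('f'): window [0,1] length 2 -- new best
  Position 2 ('b'): window [0,2] length 3 -- new best
  Position 3 ('g'): window [0,3] length 4 -- new best
  Position 4 ('a'): window [0,4] length 5 -- new best
  Position 5 ('a'): repeat (last at 4), move window start to 5
  Position 5 ('a'): window [5,5] length 1
  Position 6 ('e'): window [5,6] length 2
  Position 7 ('f'): window [5,7] length 3
  Position 8 ('a'): repeat (last at 5), move window start to 6
  Position 8 ('a'): window [6,8] length 3
Longest substring with no repeats: "efbga" with length 5

5


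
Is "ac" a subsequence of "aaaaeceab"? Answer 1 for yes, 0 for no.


Check if "ac" is a subsequence of "aaaaeceab"
Greedy scan:
  Position 0 ('a'): matches sub[0] = 'a'
  Position 1 ('a'): no match needed
  Position 2 ('a'): no match needed
  Position 3 ('a'): no match needed
  Position 4 ('e'): no match needed
  Position 5 ('c'): matches sub[1] = 'c'
  Position 6 ('e'): no match needed
  Position 7 ('a'): no match needed
  Position 8 ('b'): no match needed
All 2 characters matched => is a subsequence

1


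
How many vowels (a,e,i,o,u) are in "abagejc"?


Input: abagejc
Checking each character:
  'a' at position 0: vowel (running total: 1)
  'b' at position 1: consonant
  'a' at position 2: vowel (running total: 2)
  'g' at position 3: consonant
  'e' at position 4: vowel (running total: 3)
  'j' at position 5: consonant
  'c' at position 6: consonant
Total vowels: 3

3


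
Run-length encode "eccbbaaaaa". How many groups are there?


Input: eccbbaaaaa
Scanning for consecutive runs:
  Group 1: 'e' x 1 (positions 0-0)
  Group 2: 'c' x 2 (positions 1-2)
  Group 3: 'b' x 2 (positions 3-4)
  Group 4: 'a' x 5 (positions 5-9)
Total groups: 4

4


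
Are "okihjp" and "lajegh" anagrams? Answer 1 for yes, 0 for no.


Strings: "okihjp", "lajegh"
Sorted first:  hijkop
Sorted second: aeghjl
Differ at position 0: 'h' vs 'a' => not anagrams

0


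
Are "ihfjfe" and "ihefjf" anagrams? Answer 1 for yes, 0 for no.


Strings: "ihfjfe", "ihefjf"
Sorted first:  effhij
Sorted second: effhij
Sorted forms match => anagrams

1


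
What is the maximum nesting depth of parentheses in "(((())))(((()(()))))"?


Input: "(((())))(((()(()))))"
Tracking depth:
  Position 0 '(': depth becomes 1
  Position 1 '(': depth becomes 2
  Position 2 '(': depth becomes 3
  Position 3 '(': depth becomes 4
  Position 4 ')': depth becomes 3
  Position 5 ')': depth becomes 2
  Position 6 ')': depth becomes 1
  Position 7 ')': depth becomes 0
  Position 8 '(': depth becomes 1
  Position 9 '(': depth becomes 2
  Position 10 '(': depth becomes 3
  Position 11 '(': depth becomes 4
  Position 12 ')': depth becomes 3
  Position 13 '(': depth becomes 4
  Position 14 '(': depth becomes 5
  Position 15 ')': depth becomes 4
  Position 16 ')': depth becomes 3
  Position 17 ')': depth becomes 2
  Position 18 ')': depth becomes 1
  Position 19 ')': depth becomes 0
Maximum depth reached: 5

5


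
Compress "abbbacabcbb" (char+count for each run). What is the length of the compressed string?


Input: abbbacabcbb
Runs:
  'a' x 1 => "a1"
  'b' x 3 => "b3"
  'a' x 1 => "a1"
  'c' x 1 => "c1"
  'a' x 1 => "a1"
  'b' x 1 => "b1"
  'c' x 1 => "c1"
  'b' x 2 => "b2"
Compressed: "a1b3a1c1a1b1c1b2"
Compressed length: 16

16


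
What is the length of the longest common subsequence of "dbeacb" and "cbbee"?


LCS of "dbeacb" and "cbbee"
DP table:
           c    b    b    e    e
      0    0    0    0    0    0
  d   0    0    0    0    0    0
  b   0    0    1    1    1    1
  e   0    0    1    1    2    2
  a   0    0    1    1    2    2
  c   0    1    1    1    2    2
  b   0    1    2    2    2    2
LCS length = dp[6][5] = 2

2


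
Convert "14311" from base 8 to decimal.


Input: "14311" in base 8
Positional expansion:
  Digit '1' (value 1) x 8^4 = 4096
  Digit '4' (value 4) x 8^3 = 2048
  Digit '3' (value 3) x 8^2 = 192
  Digit '1' (value 1) x 8^1 = 8
  Digit '1' (value 1) x 8^0 = 1
Sum = 6345

6345


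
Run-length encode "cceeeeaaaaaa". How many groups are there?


Input: cceeeeaaaaaa
Scanning for consecutive runs:
  Group 1: 'c' x 2 (positions 0-1)
  Group 2: 'e' x 4 (positions 2-5)
  Group 3: 'a' x 6 (positions 6-11)
Total groups: 3

3


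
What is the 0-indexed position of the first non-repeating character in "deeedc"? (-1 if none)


Input: deeedc
Character frequencies:
  'c': 1
  'd': 2
  'e': 3
Scanning left to right for freq == 1:
  Position 0 ('d'): freq=2, skip
  Position 1 ('e'): freq=3, skip
  Position 2 ('e'): freq=3, skip
  Position 3 ('e'): freq=3, skip
  Position 4 ('d'): freq=2, skip
  Position 5 ('c'): unique! => answer = 5

5


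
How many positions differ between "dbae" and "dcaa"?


Comparing "dbae" and "dcaa" position by position:
  Position 0: 'd' vs 'd' => same
  Position 1: 'b' vs 'c' => DIFFER
  Position 2: 'a' vs 'a' => same
  Position 3: 'e' vs 'a' => DIFFER
Positions that differ: 2

2


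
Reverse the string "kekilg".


Input: kekilg
Reading characters right to left:
  Position 5: 'g'
  Position 4: 'l'
  Position 3: 'i'
  Position 2: 'k'
  Position 1: 'e'
  Position 0: 'k'
Reversed: glikek

glikek


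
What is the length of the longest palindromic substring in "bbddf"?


Input: "bbddf"
Checking substrings for palindromes:
  [0:2] "bb" (len 2) => palindrome
  [2:4] "dd" (len 2) => palindrome
Longest palindromic substring: "bb" with length 2

2


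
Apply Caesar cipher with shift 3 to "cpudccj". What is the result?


Caesar cipher: shift "cpudccj" by 3
  'c' (pos 2) + 3 = pos 5 = 'f'
  'p' (pos 15) + 3 = pos 18 = 's'
  'u' (pos 20) + 3 = pos 23 = 'x'
  'd' (pos 3) + 3 = pos 6 = 'g'
  'c' (pos 2) + 3 = pos 5 = 'f'
  'c' (pos 2) + 3 = pos 5 = 'f'
  'j' (pos 9) + 3 = pos 12 = 'm'
Result: fsxgffm

fsxgffm


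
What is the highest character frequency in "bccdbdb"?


Input: bccdbdb
Character counts:
  'b': 3
  'c': 2
  'd': 2
Maximum frequency: 3

3


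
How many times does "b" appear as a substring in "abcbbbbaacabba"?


Searching for "b" in "abcbbbbaacabba"
Scanning each position:
  Position 0: "a" => no
  Position 1: "b" => MATCH
  Position 2: "c" => no
  Position 3: "b" => MATCH
  Position 4: "b" => MATCH
  Position 5: "b" => MATCH
  Position 6: "b" => MATCH
  Position 7: "a" => no
  Position 8: "a" => no
  Position 9: "c" => no
  Position 10: "a" => no
  Position 11: "b" => MATCH
  Position 12: "b" => MATCH
  Position 13: "a" => no
Total occurrences: 7

7


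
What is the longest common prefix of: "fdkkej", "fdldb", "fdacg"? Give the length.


Words: fdkkej, fdldb, fdacg
  Position 0: all 'f' => match
  Position 1: all 'd' => match
  Position 2: ('k', 'l', 'a') => mismatch, stop
LCP = "fd" (length 2)

2


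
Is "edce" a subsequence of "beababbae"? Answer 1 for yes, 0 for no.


Check if "edce" is a subsequence of "beababbae"
Greedy scan:
  Position 0 ('b'): no match needed
  Position 1 ('e'): matches sub[0] = 'e'
  Position 2 ('a'): no match needed
  Position 3 ('b'): no match needed
  Position 4 ('a'): no match needed
  Position 5 ('b'): no match needed
  Position 6 ('b'): no match needed
  Position 7 ('a'): no match needed
  Position 8 ('e'): no match needed
Only matched 1/4 characters => not a subsequence

0


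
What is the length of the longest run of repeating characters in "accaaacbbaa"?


Input: "accaaacbbaa"
Scanning for longest run:
  Position 1 ('c'): new char, reset run to 1
  Position 2 ('c'): continues run of 'c', length=2
  Position 3 ('a'): new char, reset run to 1
  Position 4 ('a'): continues run of 'a', length=2
  Position 5 ('a'): continues run of 'a', length=3
  Position 6 ('c'): new char, reset run to 1
  Position 7 ('b'): new char, reset run to 1
  Position 8 ('b'): continues run of 'b', length=2
  Position 9 ('a'): new char, reset run to 1
  Position 10 ('a'): continues run of 'a', length=2
Longest run: 'a' with length 3

3


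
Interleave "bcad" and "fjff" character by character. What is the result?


Interleaving "bcad" and "fjff":
  Position 0: 'b' from first, 'f' from second => "bf"
  Position 1: 'c' from first, 'j' from second => "cj"
  Position 2: 'a' from first, 'f' from second => "af"
  Position 3: 'd' from first, 'f' from second => "df"
Result: bfcjafdf

bfcjafdf


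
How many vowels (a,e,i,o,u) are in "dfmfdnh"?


Input: dfmfdnh
Checking each character:
  'd' at position 0: consonant
  'f' at position 1: consonant
  'm' at position 2: consonant
  'f' at position 3: consonant
  'd' at position 4: consonant
  'n' at position 5: consonant
  'h' at position 6: consonant
Total vowels: 0

0


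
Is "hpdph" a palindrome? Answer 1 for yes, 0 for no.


Input: hpdph
Reversed: hpdph
  Compare pos 0 ('h') with pos 4 ('h'): match
  Compare pos 1 ('p') with pos 3 ('p'): match
Result: palindrome

1


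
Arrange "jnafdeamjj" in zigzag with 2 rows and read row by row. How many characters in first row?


Zigzag "jnafdeamjj" into 2 rows:
Placing characters:
  'j' => row 0
  'n' => row 1
  'a' => row 0
  'f' => row 1
  'd' => row 0
  'e' => row 1
  'a' => row 0
  'm' => row 1
  'j' => row 0
  'j' => row 1
Rows:
  Row 0: "jadaj"
  Row 1: "nfemj"
First row length: 5

5


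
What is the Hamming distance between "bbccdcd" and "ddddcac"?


Comparing "bbccdcd" and "ddddcac" position by position:
  Position 0: 'b' vs 'd' => differ
  Position 1: 'b' vs 'd' => differ
  Position 2: 'c' vs 'd' => differ
  Position 3: 'c' vs 'd' => differ
  Position 4: 'd' vs 'c' => differ
  Position 5: 'c' vs 'a' => differ
  Position 6: 'd' vs 'c' => differ
Total differences (Hamming distance): 7

7


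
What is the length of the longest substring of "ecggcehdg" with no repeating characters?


Input: "ecggcehdg"
Sliding window (track last position of each char):
  Position 0 ('e'): window [0,0] length 1 -- new best
  Position 1 ('c'): window [0,1] length 2 -- new best
  Position 2 ('g'): window [0,2] length 3 -- new best
  Position 3 ('g'): repeat (last at 2), move window start to 3
  Position 3 ('g'): window [3,3] length 1
  Position 4 ('c'): window [3,4] length 2
  Position 5 ('e'): window [3,5] length 3
  Position 6 ('h'): window [3,6] length 4 -- new best
  Position 7 ('d'): window [3,7] length 5 -- new best
  Position 8 ('g'): repeat (last at 3), move window start to 4
  Position 8 ('g'): window [4,8] length 5
Longest substring with no repeats: "gcehd" with length 5

5


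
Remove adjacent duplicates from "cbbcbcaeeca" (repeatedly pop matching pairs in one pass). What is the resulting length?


Input: cbbcbcaeeca
Stack-based adjacent duplicate removal:
  Read 'c': push. Stack: c
  Read 'b': push. Stack: cb
  Read 'b': matches stack top 'b' => pop. Stack: c
  Read 'c': matches stack top 'c' => pop. Stack: (empty)
  Read 'b': push. Stack: b
  Read 'c': push. Stack: bc
  Read 'a': push. Stack: bca
  Read 'e': push. Stack: bcae
  Read 'e': matches stack top 'e' => pop. Stack: bca
  Read 'c': push. Stack: bcac
  Read 'a': push. Stack: bcaca
Final stack: "bcaca" (length 5)

5


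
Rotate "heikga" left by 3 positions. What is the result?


Input: "heikga", rotate left by 3
First 3 characters: "hei"
Remaining characters: "kga"
Concatenate remaining + first: "kga" + "hei" = "kgahei"

kgahei


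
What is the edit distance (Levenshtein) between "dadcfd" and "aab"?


Computing edit distance: "dadcfd" -> "aab"
DP table:
           a    a    b
      0    1    2    3
  d   1    1    2    3
  a   2    1    1    2
  d   3    2    2    2
  c   4    3    3    3
  f   5    4    4    4
  d   6    5    5    5
Edit distance = dp[6][3] = 5

5


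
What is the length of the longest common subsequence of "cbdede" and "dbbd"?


LCS of "cbdede" and "dbbd"
DP table:
           d    b    b    d
      0    0    0    0    0
  c   0    0    0    0    0
  b   0    0    1    1    1
  d   0    1    1    1    2
  e   0    1    1    1    2
  d   0    1    1    1    2
  e   0    1    1    1    2
LCS length = dp[6][4] = 2

2


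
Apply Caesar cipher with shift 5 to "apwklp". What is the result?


Caesar cipher: shift "apwklp" by 5
  'a' (pos 0) + 5 = pos 5 = 'f'
  'p' (pos 15) + 5 = pos 20 = 'u'
  'w' (pos 22) + 5 = pos 1 = 'b'
  'k' (pos 10) + 5 = pos 15 = 'p'
  'l' (pos 11) + 5 = pos 16 = 'q'
  'p' (pos 15) + 5 = pos 20 = 'u'
Result: fubpqu

fubpqu


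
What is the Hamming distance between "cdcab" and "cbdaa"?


Comparing "cdcab" and "cbdaa" position by position:
  Position 0: 'c' vs 'c' => same
  Position 1: 'd' vs 'b' => differ
  Position 2: 'c' vs 'd' => differ
  Position 3: 'a' vs 'a' => same
  Position 4: 'b' vs 'a' => differ
Total differences (Hamming distance): 3

3


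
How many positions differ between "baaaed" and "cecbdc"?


Comparing "baaaed" and "cecbdc" position by position:
  Position 0: 'b' vs 'c' => DIFFER
  Position 1: 'a' vs 'e' => DIFFER
  Position 2: 'a' vs 'c' => DIFFER
  Position 3: 'a' vs 'b' => DIFFER
  Position 4: 'e' vs 'd' => DIFFER
  Position 5: 'd' vs 'c' => DIFFER
Positions that differ: 6

6


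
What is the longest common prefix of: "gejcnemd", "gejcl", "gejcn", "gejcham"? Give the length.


Words: gejcnemd, gejcl, gejcn, gejcham
  Position 0: all 'g' => match
  Position 1: all 'e' => match
  Position 2: all 'j' => match
  Position 3: all 'c' => match
  Position 4: ('n', 'l', 'n', 'h') => mismatch, stop
LCP = "gejc" (length 4)

4


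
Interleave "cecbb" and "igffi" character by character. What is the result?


Interleaving "cecbb" and "igffi":
  Position 0: 'c' from first, 'i' from second => "ci"
  Position 1: 'e' from first, 'g' from second => "eg"
  Position 2: 'c' from first, 'f' from second => "cf"
  Position 3: 'b' from first, 'f' from second => "bf"
  Position 4: 'b' from first, 'i' from second => "bi"
Result: ciegcfbfbi

ciegcfbfbi


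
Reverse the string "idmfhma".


Input: idmfhma
Reading characters right to left:
  Position 6: 'a'
  Position 5: 'm'
  Position 4: 'h'
  Position 3: 'f'
  Position 2: 'm'
  Position 1: 'd'
  Position 0: 'i'
Reversed: amhfmdi

amhfmdi


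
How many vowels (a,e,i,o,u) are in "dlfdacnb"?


Input: dlfdacnb
Checking each character:
  'd' at position 0: consonant
  'l' at position 1: consonant
  'f' at position 2: consonant
  'd' at position 3: consonant
  'a' at position 4: vowel (running total: 1)
  'c' at position 5: consonant
  'n' at position 6: consonant
  'b' at position 7: consonant
Total vowels: 1

1


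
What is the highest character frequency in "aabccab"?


Input: aabccab
Character counts:
  'a': 3
  'b': 2
  'c': 2
Maximum frequency: 3

3


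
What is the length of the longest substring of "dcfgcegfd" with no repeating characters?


Input: "dcfgcegfd"
Sliding window (track last position of each char):
  Position 0 ('d'): window [0,0] length 1 -- new best
  Position 1 ('c'): window [0,1] length 2 -- new best
  Position 2 ('f'): window [0,2] length 3 -- new best
  Position 3 ('g'): window [0,3] length 4 -- new best
  Position 4 ('c'): repeat (last at 1), move window start to 2
  Position 4 ('c'): window [2,4] length 3
  Position 5 ('e'): window [2,5] length 4
  Position 6 ('g'): repeat (last at 3), move window start to 4
  Position 6 ('g'): window [4,6] length 3
  Position 7 ('f'): window [4,7] length 4
  Position 8 ('d'): window [4,8] length 5 -- new best
Longest substring with no repeats: "cegfd" with length 5

5


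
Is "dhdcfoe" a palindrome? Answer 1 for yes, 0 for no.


Input: dhdcfoe
Reversed: eofcdhd
  Compare pos 0 ('d') with pos 6 ('e'): MISMATCH
  Compare pos 1 ('h') with pos 5 ('o'): MISMATCH
  Compare pos 2 ('d') with pos 4 ('f'): MISMATCH
Result: not a palindrome

0


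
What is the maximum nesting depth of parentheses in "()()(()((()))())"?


Input: "()()(()((()))())"
Tracking depth:
  Position 0 '(': depth becomes 1
  Position 1 ')': depth becomes 0
  Position 2 '(': depth becomes 1
  Position 3 ')': depth becomes 0
  Position 4 '(': depth becomes 1
  Position 5 '(': depth becomes 2
  Position 6 ')': depth becomes 1
  Position 7 '(': depth becomes 2
  Position 8 '(': depth becomes 3
  Position 9 '(': depth becomes 4
  Position 10 ')': depth becomes 3
  Position 11 ')': depth becomes 2
  Position 12 ')': depth becomes 1
  Position 13 '(': depth becomes 2
  Position 14 ')': depth becomes 1
  Position 15 ')': depth becomes 0
Maximum depth reached: 4

4


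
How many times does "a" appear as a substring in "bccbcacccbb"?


Searching for "a" in "bccbcacccbb"
Scanning each position:
  Position 0: "b" => no
  Position 1: "c" => no
  Position 2: "c" => no
  Position 3: "b" => no
  Position 4: "c" => no
  Position 5: "a" => MATCH
  Position 6: "c" => no
  Position 7: "c" => no
  Position 8: "c" => no
  Position 9: "b" => no
  Position 10: "b" => no
Total occurrences: 1

1


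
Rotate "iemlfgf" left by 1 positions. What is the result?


Input: "iemlfgf", rotate left by 1
First 1 characters: "i"
Remaining characters: "emlfgf"
Concatenate remaining + first: "emlfgf" + "i" = "emlfgfi"

emlfgfi


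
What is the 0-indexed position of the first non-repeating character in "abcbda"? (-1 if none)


Input: abcbda
Character frequencies:
  'a': 2
  'b': 2
  'c': 1
  'd': 1
Scanning left to right for freq == 1:
  Position 0 ('a'): freq=2, skip
  Position 1 ('b'): freq=2, skip
  Position 2 ('c'): unique! => answer = 2

2


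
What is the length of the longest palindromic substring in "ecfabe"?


Input: "ecfabe"
Checking substrings for palindromes:
  No multi-char palindromic substrings found
Longest palindromic substring: "e" with length 1

1


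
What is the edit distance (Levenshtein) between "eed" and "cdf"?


Computing edit distance: "eed" -> "cdf"
DP table:
           c    d    f
      0    1    2    3
  e   1    1    2    3
  e   2    2    2    3
  d   3    3    2    3
Edit distance = dp[3][3] = 3

3


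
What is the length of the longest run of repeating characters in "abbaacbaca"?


Input: "abbaacbaca"
Scanning for longest run:
  Position 1 ('b'): new char, reset run to 1
  Position 2 ('b'): continues run of 'b', length=2
  Position 3 ('a'): new char, reset run to 1
  Position 4 ('a'): continues run of 'a', length=2
  Position 5 ('c'): new char, reset run to 1
  Position 6 ('b'): new char, reset run to 1
  Position 7 ('a'): new char, reset run to 1
  Position 8 ('c'): new char, reset run to 1
  Position 9 ('a'): new char, reset run to 1
Longest run: 'b' with length 2

2


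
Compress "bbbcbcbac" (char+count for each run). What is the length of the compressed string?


Input: bbbcbcbac
Runs:
  'b' x 3 => "b3"
  'c' x 1 => "c1"
  'b' x 1 => "b1"
  'c' x 1 => "c1"
  'b' x 1 => "b1"
  'a' x 1 => "a1"
  'c' x 1 => "c1"
Compressed: "b3c1b1c1b1a1c1"
Compressed length: 14

14


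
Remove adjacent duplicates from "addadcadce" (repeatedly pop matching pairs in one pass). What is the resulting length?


Input: addadcadce
Stack-based adjacent duplicate removal:
  Read 'a': push. Stack: a
  Read 'd': push. Stack: ad
  Read 'd': matches stack top 'd' => pop. Stack: a
  Read 'a': matches stack top 'a' => pop. Stack: (empty)
  Read 'd': push. Stack: d
  Read 'c': push. Stack: dc
  Read 'a': push. Stack: dca
  Read 'd': push. Stack: dcad
  Read 'c': push. Stack: dcadc
  Read 'e': push. Stack: dcadce
Final stack: "dcadce" (length 6)

6


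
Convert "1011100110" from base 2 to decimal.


Input: "1011100110" in base 2
Positional expansion:
  Digit '1' (value 1) x 2^9 = 512
  Digit '0' (value 0) x 2^8 = 0
  Digit '1' (value 1) x 2^7 = 128
  Digit '1' (value 1) x 2^6 = 64
  Digit '1' (value 1) x 2^5 = 32
  Digit '0' (value 0) x 2^4 = 0
  Digit '0' (value 0) x 2^3 = 0
  Digit '1' (value 1) x 2^2 = 4
  Digit '1' (value 1) x 2^1 = 2
  Digit '0' (value 0) x 2^0 = 0
Sum = 742

742


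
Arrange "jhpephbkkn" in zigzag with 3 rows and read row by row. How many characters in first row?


Zigzag "jhpephbkkn" into 3 rows:
Placing characters:
  'j' => row 0
  'h' => row 1
  'p' => row 2
  'e' => row 1
  'p' => row 0
  'h' => row 1
  'b' => row 2
  'k' => row 1
  'k' => row 0
  'n' => row 1
Rows:
  Row 0: "jpk"
  Row 1: "hehkn"
  Row 2: "pb"
First row length: 3

3


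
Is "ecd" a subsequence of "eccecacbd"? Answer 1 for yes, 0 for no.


Check if "ecd" is a subsequence of "eccecacbd"
Greedy scan:
  Position 0 ('e'): matches sub[0] = 'e'
  Position 1 ('c'): matches sub[1] = 'c'
  Position 2 ('c'): no match needed
  Position 3 ('e'): no match needed
  Position 4 ('c'): no match needed
  Position 5 ('a'): no match needed
  Position 6 ('c'): no match needed
  Position 7 ('b'): no match needed
  Position 8 ('d'): matches sub[2] = 'd'
All 3 characters matched => is a subsequence

1


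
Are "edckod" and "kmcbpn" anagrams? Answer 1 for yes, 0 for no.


Strings: "edckod", "kmcbpn"
Sorted first:  cddeko
Sorted second: bckmnp
Differ at position 0: 'c' vs 'b' => not anagrams

0


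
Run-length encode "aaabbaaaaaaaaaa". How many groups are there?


Input: aaabbaaaaaaaaaa
Scanning for consecutive runs:
  Group 1: 'a' x 3 (positions 0-2)
  Group 2: 'b' x 2 (positions 3-4)
  Group 3: 'a' x 10 (positions 5-14)
Total groups: 3

3


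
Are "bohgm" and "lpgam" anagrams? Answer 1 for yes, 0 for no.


Strings: "bohgm", "lpgam"
Sorted first:  bghmo
Sorted second: aglmp
Differ at position 0: 'b' vs 'a' => not anagrams

0


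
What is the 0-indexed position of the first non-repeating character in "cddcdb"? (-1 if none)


Input: cddcdb
Character frequencies:
  'b': 1
  'c': 2
  'd': 3
Scanning left to right for freq == 1:
  Position 0 ('c'): freq=2, skip
  Position 1 ('d'): freq=3, skip
  Position 2 ('d'): freq=3, skip
  Position 3 ('c'): freq=2, skip
  Position 4 ('d'): freq=3, skip
  Position 5 ('b'): unique! => answer = 5

5


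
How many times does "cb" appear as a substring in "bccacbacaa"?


Searching for "cb" in "bccacbacaa"
Scanning each position:
  Position 0: "bc" => no
  Position 1: "cc" => no
  Position 2: "ca" => no
  Position 3: "ac" => no
  Position 4: "cb" => MATCH
  Position 5: "ba" => no
  Position 6: "ac" => no
  Position 7: "ca" => no
  Position 8: "aa" => no
Total occurrences: 1

1


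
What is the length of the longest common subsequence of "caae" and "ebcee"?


LCS of "caae" and "ebcee"
DP table:
           e    b    c    e    e
      0    0    0    0    0    0
  c   0    0    0    1    1    1
  a   0    0    0    1    1    1
  a   0    0    0    1    1    1
  e   0    1    1    1    2    2
LCS length = dp[4][5] = 2

2


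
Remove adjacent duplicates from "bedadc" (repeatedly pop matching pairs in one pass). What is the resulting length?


Input: bedadc
Stack-based adjacent duplicate removal:
  Read 'b': push. Stack: b
  Read 'e': push. Stack: be
  Read 'd': push. Stack: bed
  Read 'a': push. Stack: beda
  Read 'd': push. Stack: bedad
  Read 'c': push. Stack: bedadc
Final stack: "bedadc" (length 6)

6


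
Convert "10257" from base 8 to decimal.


Input: "10257" in base 8
Positional expansion:
  Digit '1' (value 1) x 8^4 = 4096
  Digit '0' (value 0) x 8^3 = 0
  Digit '2' (value 2) x 8^2 = 128
  Digit '5' (value 5) x 8^1 = 40
  Digit '7' (value 7) x 8^0 = 7
Sum = 4271

4271


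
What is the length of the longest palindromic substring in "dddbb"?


Input: "dddbb"
Checking substrings for palindromes:
  [0:3] "ddd" (len 3) => palindrome
  [0:2] "dd" (len 2) => palindrome
  [1:3] "dd" (len 2) => palindrome
  [3:5] "bb" (len 2) => palindrome
Longest palindromic substring: "ddd" with length 3

3


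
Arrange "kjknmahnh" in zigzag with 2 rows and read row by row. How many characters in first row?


Zigzag "kjknmahnh" into 2 rows:
Placing characters:
  'k' => row 0
  'j' => row 1
  'k' => row 0
  'n' => row 1
  'm' => row 0
  'a' => row 1
  'h' => row 0
  'n' => row 1
  'h' => row 0
Rows:
  Row 0: "kkmhh"
  Row 1: "jnan"
First row length: 5

5


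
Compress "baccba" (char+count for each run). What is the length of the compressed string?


Input: baccba
Runs:
  'b' x 1 => "b1"
  'a' x 1 => "a1"
  'c' x 2 => "c2"
  'b' x 1 => "b1"
  'a' x 1 => "a1"
Compressed: "b1a1c2b1a1"
Compressed length: 10

10


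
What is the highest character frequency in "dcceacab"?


Input: dcceacab
Character counts:
  'a': 2
  'b': 1
  'c': 3
  'd': 1
  'e': 1
Maximum frequency: 3

3


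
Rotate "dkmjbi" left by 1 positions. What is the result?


Input: "dkmjbi", rotate left by 1
First 1 characters: "d"
Remaining characters: "kmjbi"
Concatenate remaining + first: "kmjbi" + "d" = "kmjbid"

kmjbid


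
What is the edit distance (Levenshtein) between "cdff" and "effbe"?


Computing edit distance: "cdff" -> "effbe"
DP table:
           e    f    f    b    e
      0    1    2    3    4    5
  c   1    1    2    3    4    5
  d   2    2    2    3    4    5
  f   3    3    2    2    3    4
  f   4    4    3    2    3    4
Edit distance = dp[4][5] = 4

4


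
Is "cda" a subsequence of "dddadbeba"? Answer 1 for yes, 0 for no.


Check if "cda" is a subsequence of "dddadbeba"
Greedy scan:
  Position 0 ('d'): no match needed
  Position 1 ('d'): no match needed
  Position 2 ('d'): no match needed
  Position 3 ('a'): no match needed
  Position 4 ('d'): no match needed
  Position 5 ('b'): no match needed
  Position 6 ('e'): no match needed
  Position 7 ('b'): no match needed
  Position 8 ('a'): no match needed
Only matched 0/3 characters => not a subsequence

0


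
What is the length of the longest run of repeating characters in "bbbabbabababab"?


Input: "bbbabbabababab"
Scanning for longest run:
  Position 1 ('b'): continues run of 'b', length=2
  Position 2 ('b'): continues run of 'b', length=3
  Position 3 ('a'): new char, reset run to 1
  Position 4 ('b'): new char, reset run to 1
  Position 5 ('b'): continues run of 'b', length=2
  Position 6 ('a'): new char, reset run to 1
  Position 7 ('b'): new char, reset run to 1
  Position 8 ('a'): new char, reset run to 1
  Position 9 ('b'): new char, reset run to 1
  Position 10 ('a'): new char, reset run to 1
  Position 11 ('b'): new char, reset run to 1
  Position 12 ('a'): new char, reset run to 1
  Position 13 ('b'): new char, reset run to 1
Longest run: 'b' with length 3

3


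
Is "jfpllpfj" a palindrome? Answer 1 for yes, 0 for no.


Input: jfpllpfj
Reversed: jfpllpfj
  Compare pos 0 ('j') with pos 7 ('j'): match
  Compare pos 1 ('f') with pos 6 ('f'): match
  Compare pos 2 ('p') with pos 5 ('p'): match
  Compare pos 3 ('l') with pos 4 ('l'): match
Result: palindrome

1


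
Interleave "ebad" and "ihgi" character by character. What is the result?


Interleaving "ebad" and "ihgi":
  Position 0: 'e' from first, 'i' from second => "ei"
  Position 1: 'b' from first, 'h' from second => "bh"
  Position 2: 'a' from first, 'g' from second => "ag"
  Position 3: 'd' from first, 'i' from second => "di"
Result: eibhagdi

eibhagdi


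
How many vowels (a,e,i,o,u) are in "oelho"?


Input: oelho
Checking each character:
  'o' at position 0: vowel (running total: 1)
  'e' at position 1: vowel (running total: 2)
  'l' at position 2: consonant
  'h' at position 3: consonant
  'o' at position 4: vowel (running total: 3)
Total vowels: 3

3


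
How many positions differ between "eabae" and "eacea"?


Comparing "eabae" and "eacea" position by position:
  Position 0: 'e' vs 'e' => same
  Position 1: 'a' vs 'a' => same
  Position 2: 'b' vs 'c' => DIFFER
  Position 3: 'a' vs 'e' => DIFFER
  Position 4: 'e' vs 'a' => DIFFER
Positions that differ: 3

3


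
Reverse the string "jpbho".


Input: jpbho
Reading characters right to left:
  Position 4: 'o'
  Position 3: 'h'
  Position 2: 'b'
  Position 1: 'p'
  Position 0: 'j'
Reversed: ohbpj

ohbpj


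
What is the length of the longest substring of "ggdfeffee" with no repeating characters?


Input: "ggdfeffee"
Sliding window (track last position of each char):
  Position 0 ('g'): window [0,0] length 1 -- new best
  Position 1 ('g'): repeat (last at 0), move window start to 1
  Position 1 ('g'): window [1,1] length 1
  Position 2 ('d'): window [1,2] length 2 -- new best
  Position 3 ('f'): window [1,3] length 3 -- new best
  Position 4 ('e'): window [1,4] length 4 -- new best
  Position 5 ('f'): repeat (last at 3), move window start to 4
  Position 5 ('f'): window [4,5] length 2
  Position 6 ('f'): repeat (last at 5), move window start to 6
  Position 6 ('f'): window [6,6] length 1
  Position 7 ('e'): window [6,7] length 2
  Position 8 ('e'): repeat (last at 7), move window start to 8
  Position 8 ('e'): window [8,8] length 1
Longest substring with no repeats: "gdfe" with length 4

4


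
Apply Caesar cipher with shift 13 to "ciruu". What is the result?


Caesar cipher: shift "ciruu" by 13
  'c' (pos 2) + 13 = pos 15 = 'p'
  'i' (pos 8) + 13 = pos 21 = 'v'
  'r' (pos 17) + 13 = pos 4 = 'e'
  'u' (pos 20) + 13 = pos 7 = 'h'
  'u' (pos 20) + 13 = pos 7 = 'h'
Result: pvehh

pvehh


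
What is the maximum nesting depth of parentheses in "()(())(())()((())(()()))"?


Input: "()(())(())()((())(()()))"
Tracking depth:
  Position 0 '(': depth becomes 1
  Position 1 ')': depth becomes 0
  Position 2 '(': depth becomes 1
  Position 3 '(': depth becomes 2
  Position 4 ')': depth becomes 1
  Position 5 ')': depth becomes 0
  Position 6 '(': depth becomes 1
  Position 7 '(': depth becomes 2
  Position 8 ')': depth becomes 1
  Position 9 ')': depth becomes 0
  Position 10 '(': depth becomes 1
  Position 11 ')': depth becomes 0
  Position 12 '(': depth becomes 1
  Position 13 '(': depth becomes 2
  Position 14 '(': depth becomes 3
  Position 15 ')': depth becomes 2
  Position 16 ')': depth becomes 1
  Position 17 '(': depth becomes 2
  Position 18 '(': depth becomes 3
  Position 19 ')': depth becomes 2
  Position 20 '(': depth becomes 3
  Position 21 ')': depth becomes 2
  Position 22 ')': depth becomes 1
  Position 23 ')': depth becomes 0
Maximum depth reached: 3

3


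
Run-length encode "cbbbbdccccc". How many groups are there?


Input: cbbbbdccccc
Scanning for consecutive runs:
  Group 1: 'c' x 1 (positions 0-0)
  Group 2: 'b' x 4 (positions 1-4)
  Group 3: 'd' x 1 (positions 5-5)
  Group 4: 'c' x 5 (positions 6-10)
Total groups: 4

4


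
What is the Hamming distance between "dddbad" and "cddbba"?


Comparing "dddbad" and "cddbba" position by position:
  Position 0: 'd' vs 'c' => differ
  Position 1: 'd' vs 'd' => same
  Position 2: 'd' vs 'd' => same
  Position 3: 'b' vs 'b' => same
  Position 4: 'a' vs 'b' => differ
  Position 5: 'd' vs 'a' => differ
Total differences (Hamming distance): 3

3


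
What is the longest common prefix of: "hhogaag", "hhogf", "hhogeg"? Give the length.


Words: hhogaag, hhogf, hhogeg
  Position 0: all 'h' => match
  Position 1: all 'h' => match
  Position 2: all 'o' => match
  Position 3: all 'g' => match
  Position 4: ('a', 'f', 'e') => mismatch, stop
LCP = "hhog" (length 4)

4


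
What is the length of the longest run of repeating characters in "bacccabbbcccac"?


Input: "bacccabbbcccac"
Scanning for longest run:
  Position 1 ('a'): new char, reset run to 1
  Position 2 ('c'): new char, reset run to 1
  Position 3 ('c'): continues run of 'c', length=2
  Position 4 ('c'): continues run of 'c', length=3
  Position 5 ('a'): new char, reset run to 1
  Position 6 ('b'): new char, reset run to 1
  Position 7 ('b'): continues run of 'b', length=2
  Position 8 ('b'): continues run of 'b', length=3
  Position 9 ('c'): new char, reset run to 1
  Position 10 ('c'): continues run of 'c', length=2
  Position 11 ('c'): continues run of 'c', length=3
  Position 12 ('a'): new char, reset run to 1
  Position 13 ('c'): new char, reset run to 1
Longest run: 'c' with length 3

3


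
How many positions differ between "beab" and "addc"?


Comparing "beab" and "addc" position by position:
  Position 0: 'b' vs 'a' => DIFFER
  Position 1: 'e' vs 'd' => DIFFER
  Position 2: 'a' vs 'd' => DIFFER
  Position 3: 'b' vs 'c' => DIFFER
Positions that differ: 4

4


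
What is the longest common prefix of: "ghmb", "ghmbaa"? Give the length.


Words: ghmb, ghmbaa
  Position 0: all 'g' => match
  Position 1: all 'h' => match
  Position 2: all 'm' => match
  Position 3: all 'b' => match
LCP = "ghmb" (length 4)

4


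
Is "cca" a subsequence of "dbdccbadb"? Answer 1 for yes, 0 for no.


Check if "cca" is a subsequence of "dbdccbadb"
Greedy scan:
  Position 0 ('d'): no match needed
  Position 1 ('b'): no match needed
  Position 2 ('d'): no match needed
  Position 3 ('c'): matches sub[0] = 'c'
  Position 4 ('c'): matches sub[1] = 'c'
  Position 5 ('b'): no match needed
  Position 6 ('a'): matches sub[2] = 'a'
  Position 7 ('d'): no match needed
  Position 8 ('b'): no match needed
All 3 characters matched => is a subsequence

1


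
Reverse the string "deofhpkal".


Input: deofhpkal
Reading characters right to left:
  Position 8: 'l'
  Position 7: 'a'
  Position 6: 'k'
  Position 5: 'p'
  Position 4: 'h'
  Position 3: 'f'
  Position 2: 'o'
  Position 1: 'e'
  Position 0: 'd'
Reversed: lakphfoed

lakphfoed


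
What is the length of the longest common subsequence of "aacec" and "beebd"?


LCS of "aacec" and "beebd"
DP table:
           b    e    e    b    d
      0    0    0    0    0    0
  a   0    0    0    0    0    0
  a   0    0    0    0    0    0
  c   0    0    0    0    0    0
  e   0    0    1    1    1    1
  c   0    0    1    1    1    1
LCS length = dp[5][5] = 1

1


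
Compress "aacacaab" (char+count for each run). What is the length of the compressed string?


Input: aacacaab
Runs:
  'a' x 2 => "a2"
  'c' x 1 => "c1"
  'a' x 1 => "a1"
  'c' x 1 => "c1"
  'a' x 2 => "a2"
  'b' x 1 => "b1"
Compressed: "a2c1a1c1a2b1"
Compressed length: 12

12


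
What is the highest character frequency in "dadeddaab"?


Input: dadeddaab
Character counts:
  'a': 3
  'b': 1
  'd': 4
  'e': 1
Maximum frequency: 4

4
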